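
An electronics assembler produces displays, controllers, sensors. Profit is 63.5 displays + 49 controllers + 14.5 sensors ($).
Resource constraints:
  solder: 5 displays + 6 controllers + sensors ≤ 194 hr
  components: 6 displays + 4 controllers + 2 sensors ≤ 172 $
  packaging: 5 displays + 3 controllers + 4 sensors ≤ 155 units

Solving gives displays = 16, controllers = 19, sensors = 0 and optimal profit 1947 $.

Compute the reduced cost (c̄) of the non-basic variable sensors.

At the optimum: solder uses 194 of 194 (binding); components uses 172 of 172 (binding); packaging uses 137 of 155 (slack = 18).
Since packaging is not tight, its dual is 0.
From A_Bᵀ y = c: 5·y_solder + 6·y_components = 63.5; 6·y_solder + 4·y_components = 49.
Solving: y_solder = 2.5, y_components = 8.5.
Reduced cost of sensors: c₃ − yᵀa₃ = 14.5 − (2.5·1 + 8.5·2) = 14.5 − 19.5 = -5.

-5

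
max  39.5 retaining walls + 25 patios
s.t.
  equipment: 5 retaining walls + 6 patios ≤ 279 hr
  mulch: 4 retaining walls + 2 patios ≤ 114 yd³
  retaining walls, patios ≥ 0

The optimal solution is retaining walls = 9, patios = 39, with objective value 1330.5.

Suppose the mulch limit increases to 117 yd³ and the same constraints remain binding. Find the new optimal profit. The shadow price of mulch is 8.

Δb = 3, so new z* = 1330.5 + (8)·(3) = 1330.5 + 24 = 1354.5.

1354.5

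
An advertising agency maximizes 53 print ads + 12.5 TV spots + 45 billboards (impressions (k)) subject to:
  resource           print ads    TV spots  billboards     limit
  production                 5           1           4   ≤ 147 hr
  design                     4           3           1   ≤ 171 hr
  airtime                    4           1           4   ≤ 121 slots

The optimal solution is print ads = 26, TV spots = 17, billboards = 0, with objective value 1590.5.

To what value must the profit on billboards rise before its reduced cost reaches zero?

50

Binding: production and airtime. Non-binding: design (16 unused).
Since design is not tight, its dual is 0.
Dual feasibility on the basic columns requires 5·y_production + 4·y_airtime = 53, 1·y_production + 1·y_airtime = 12.5.
Solving: y_production = 3, y_airtime = 9.5.
billboards enters the basis when its profit ≥ yᵀa₃ = 3·4 + 9.5·4 = 50.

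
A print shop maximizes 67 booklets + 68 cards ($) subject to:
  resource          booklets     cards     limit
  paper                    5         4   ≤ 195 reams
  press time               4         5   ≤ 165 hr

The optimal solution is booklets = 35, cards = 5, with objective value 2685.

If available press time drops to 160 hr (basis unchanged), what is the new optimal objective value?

2645

At the optimum: paper uses 195 of 195 (binding); press time uses 165 of 165 (binding).
The binding rows give the dual system: 5·y_paper + 4·y_press time = 67 and 4·y_paper + 5·y_press time = 68.
Solving: y_paper = 7, y_press time = 8.
Δz = y_press time·Δb = 8 × (-5) = -40, so new z* = 2685 − 40 = 2645.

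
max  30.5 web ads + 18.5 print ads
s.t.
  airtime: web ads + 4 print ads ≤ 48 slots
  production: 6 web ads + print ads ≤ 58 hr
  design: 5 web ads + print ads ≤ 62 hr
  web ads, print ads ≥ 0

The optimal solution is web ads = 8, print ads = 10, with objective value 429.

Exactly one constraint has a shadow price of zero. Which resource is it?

design

airtime: 48/48 (binding)
production: 58/58 (binding)
design: 50/62 (slack 12)
By complementary slackness, a constraint with positive slack has shadow price 0 → design.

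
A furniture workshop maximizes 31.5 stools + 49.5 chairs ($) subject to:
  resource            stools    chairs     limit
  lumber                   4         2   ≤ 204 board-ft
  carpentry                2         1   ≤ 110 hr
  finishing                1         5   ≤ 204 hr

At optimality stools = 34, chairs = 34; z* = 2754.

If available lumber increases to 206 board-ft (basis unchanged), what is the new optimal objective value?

Binding: lumber and finishing. Non-binding: carpentry (8 unused).
Slack constraints have shadow price 0 (complementary slackness).
The binding rows give the dual system: 4·y_lumber + 1·y_finishing = 31.5 and 2·y_lumber + 5·y_finishing = 49.5.
This yields shadow prices y_lumber = 6, y_finishing = 7.5.
Δz = y_lumber·Δb = 6 × (2) = 12, so new z* = 2754 + 12 = 2766.

2766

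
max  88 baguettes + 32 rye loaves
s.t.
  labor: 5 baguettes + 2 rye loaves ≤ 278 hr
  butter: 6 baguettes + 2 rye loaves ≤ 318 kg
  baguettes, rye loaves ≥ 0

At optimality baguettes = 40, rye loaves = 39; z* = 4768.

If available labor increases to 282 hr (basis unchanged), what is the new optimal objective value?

Check each constraint at x*: labor 278/278 (tight); butter 318/318 (tight).
The binding rows give the dual system: 5·y_labor + 6·y_butter = 88 and 2·y_labor + 2·y_butter = 32.
→ y_labor = 8 and y_butter = 8.
Δz = y_labor·Δb = 8 × (4) = 32, so new z* = 4768 + 32 = 4800.

4800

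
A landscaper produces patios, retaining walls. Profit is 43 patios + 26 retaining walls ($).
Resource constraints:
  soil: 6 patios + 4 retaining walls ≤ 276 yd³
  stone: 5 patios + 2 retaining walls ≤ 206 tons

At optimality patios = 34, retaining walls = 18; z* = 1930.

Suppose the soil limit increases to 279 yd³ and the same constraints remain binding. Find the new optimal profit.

Check each constraint at x*: soil 276/276 (tight); stone 206/206 (tight).
From A_Bᵀ y = c: 6·y_soil + 5·y_stone = 43; 4·y_soil + 2·y_stone = 26.
→ y_soil = 5.5 and y_stone = 2.
Δz = y_soil·Δb = 5.5 × (3) = 16.5, so new z* = 1930 + 16.5 = 1946.5.

1946.5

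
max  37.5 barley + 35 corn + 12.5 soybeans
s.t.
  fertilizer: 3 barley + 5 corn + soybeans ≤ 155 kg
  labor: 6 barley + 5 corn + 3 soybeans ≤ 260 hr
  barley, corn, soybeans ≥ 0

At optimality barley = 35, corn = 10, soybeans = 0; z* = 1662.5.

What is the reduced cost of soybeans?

At the optimum: fertilizer uses 155 of 155 (binding); labor uses 260 of 260 (binding).
The binding rows give the dual system: 3·y_fertilizer + 6·y_labor = 37.5 and 5·y_fertilizer + 5·y_labor = 35.
This yields shadow prices y_fertilizer = 1.5, y_labor = 5.5.
Reduced cost of soybeans: c₃ − yᵀa₃ = 12.5 − (1.5·1 + 5.5·3) = 12.5 − 18 = -5.5.

-5.5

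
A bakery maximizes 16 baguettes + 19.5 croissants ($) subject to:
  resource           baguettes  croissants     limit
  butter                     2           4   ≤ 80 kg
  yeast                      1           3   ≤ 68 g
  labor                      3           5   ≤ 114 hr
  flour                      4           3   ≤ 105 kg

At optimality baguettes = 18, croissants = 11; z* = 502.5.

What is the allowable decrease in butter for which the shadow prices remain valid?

27.5

Binding constraints: butter, flour. The basis is B = [[2,4],[4,3]] with det -10.
Per unit decrease in butter, x* moves by d = (0.3, -0.4).
The basis stays optimal until croissants reaches 0; allowable decrease = 27.5 kg.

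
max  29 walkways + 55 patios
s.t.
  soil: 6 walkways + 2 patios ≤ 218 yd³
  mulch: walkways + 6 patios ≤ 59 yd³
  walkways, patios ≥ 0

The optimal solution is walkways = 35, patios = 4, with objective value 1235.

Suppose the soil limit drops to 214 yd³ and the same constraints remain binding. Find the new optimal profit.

Both soil and mulch are binding at x*.
From A_Bᵀ y = c: 6·y_soil + 1·y_mulch = 29; 2·y_soil + 6·y_mulch = 55.
This yields shadow prices y_soil = 3.5, y_mulch = 8.
Δz = y_soil·Δb = 3.5 × (-4) = -14, so new z* = 1235 − 14 = 1221.

1221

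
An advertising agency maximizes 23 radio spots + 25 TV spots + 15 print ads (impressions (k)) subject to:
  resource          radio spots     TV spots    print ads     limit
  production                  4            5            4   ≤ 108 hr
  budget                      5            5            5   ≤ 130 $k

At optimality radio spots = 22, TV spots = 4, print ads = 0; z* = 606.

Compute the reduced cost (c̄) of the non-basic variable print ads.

Check each constraint at x*: production 108/108 (tight); budget 130/130 (tight).
From A_Bᵀ y = c: 4·y_production + 5·y_budget = 23; 5·y_production + 5·y_budget = 25.
This yields shadow prices y_production = 2, y_budget = 3.
Reduced cost of print ads: c₃ − yᵀa₃ = 15 − (2·4 + 3·5) = 15 − 23 = -8.

-8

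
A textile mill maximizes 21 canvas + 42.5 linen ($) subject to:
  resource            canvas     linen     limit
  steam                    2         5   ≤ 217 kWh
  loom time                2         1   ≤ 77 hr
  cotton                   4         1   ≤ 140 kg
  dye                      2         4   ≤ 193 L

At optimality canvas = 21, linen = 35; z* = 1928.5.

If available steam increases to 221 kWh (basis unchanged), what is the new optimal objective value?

Binding: steam and loom time. Non-binding: cotton (21 unused), dye (11 unused).
By complementary slackness, y = 0 for the non-binding constraints.
Dual feasibility on the basic columns requires 2·y_steam + 2·y_loom time = 21, 5·y_steam + 1·y_loom time = 42.5.
→ y_steam = 8 and y_loom time = 2.5.
Δz = y_steam·Δb = 8 × (4) = 32, so new z* = 1928.5 + 32 = 1960.5.

1960.5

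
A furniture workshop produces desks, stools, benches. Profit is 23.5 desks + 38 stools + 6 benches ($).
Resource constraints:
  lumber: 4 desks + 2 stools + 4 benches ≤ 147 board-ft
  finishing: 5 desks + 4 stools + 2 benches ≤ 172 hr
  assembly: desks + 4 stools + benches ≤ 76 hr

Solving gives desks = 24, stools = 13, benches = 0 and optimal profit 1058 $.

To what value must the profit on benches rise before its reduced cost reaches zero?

13

Check each constraint at x*: lumber 122/147 (slack 25); finishing 172/172 (tight); assembly 76/76 (tight).
Slack constraints have shadow price 0 (complementary slackness).
The binding rows give the dual system: 5·y_finishing + 1·y_assembly = 23.5 and 4·y_finishing + 4·y_assembly = 38.
→ y_finishing = 3.5 and y_assembly = 6.
benches enters the basis when its profit ≥ yᵀa₃ = 3.5·2 + 6·1 = 13.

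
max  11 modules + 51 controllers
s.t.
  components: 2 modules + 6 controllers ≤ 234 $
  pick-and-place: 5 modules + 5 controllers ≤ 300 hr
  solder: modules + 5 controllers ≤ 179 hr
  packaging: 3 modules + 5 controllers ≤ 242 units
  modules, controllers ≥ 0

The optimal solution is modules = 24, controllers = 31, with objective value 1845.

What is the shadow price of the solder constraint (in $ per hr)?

9

At the optimum: components uses 234 of 234 (binding); pick-and-place uses 275 of 300 (slack = 25); solder uses 179 of 179 (binding); packaging uses 227 of 242 (slack = 15).
Slack constraints have shadow price 0 (complementary slackness).
From A_Bᵀ y = c: 2·y_components + 1·y_solder = 11; 6·y_components + 5·y_solder = 51.
→ y_components = 1 and y_solder = 9.
Shadow price of solder = 9.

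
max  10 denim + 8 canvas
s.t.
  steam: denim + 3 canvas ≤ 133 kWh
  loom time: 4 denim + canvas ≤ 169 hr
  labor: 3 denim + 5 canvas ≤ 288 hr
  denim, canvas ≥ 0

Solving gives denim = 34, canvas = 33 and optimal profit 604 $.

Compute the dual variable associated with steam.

2

Check each constraint at x*: steam 133/133 (tight); loom time 169/169 (tight); labor 267/288 (slack 21).
Slack constraints have shadow price 0 (complementary slackness).
From A_Bᵀ y = c: 1·y_steam + 4·y_loom time = 10; 3·y_steam + 1·y_loom time = 8.
→ y_steam = 2 and y_loom time = 2.
Shadow price of steam = 2.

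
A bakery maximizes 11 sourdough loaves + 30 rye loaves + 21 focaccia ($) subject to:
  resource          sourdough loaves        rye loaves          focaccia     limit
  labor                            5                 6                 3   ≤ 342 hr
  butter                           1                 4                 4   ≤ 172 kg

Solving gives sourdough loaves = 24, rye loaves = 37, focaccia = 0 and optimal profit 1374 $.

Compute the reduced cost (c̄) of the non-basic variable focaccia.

At the optimum: labor uses 342 of 342 (binding); butter uses 172 of 172 (binding).
The binding rows give the dual system: 5·y_labor + 1·y_butter = 11 and 6·y_labor + 4·y_butter = 30.
This yields shadow prices y_labor = 1, y_butter = 6.
Reduced cost of focaccia: c₃ − yᵀa₃ = 21 − (1·3 + 6·4) = 21 − 27 = -6.

-6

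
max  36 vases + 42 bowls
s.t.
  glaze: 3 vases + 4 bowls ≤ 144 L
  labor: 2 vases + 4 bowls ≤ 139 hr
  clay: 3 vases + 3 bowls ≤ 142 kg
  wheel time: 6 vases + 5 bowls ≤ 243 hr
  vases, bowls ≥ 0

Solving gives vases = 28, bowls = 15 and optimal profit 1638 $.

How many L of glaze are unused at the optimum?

0

glaze used = 3·28 + 4·15 = 144; slack = 144 − 144 = 0.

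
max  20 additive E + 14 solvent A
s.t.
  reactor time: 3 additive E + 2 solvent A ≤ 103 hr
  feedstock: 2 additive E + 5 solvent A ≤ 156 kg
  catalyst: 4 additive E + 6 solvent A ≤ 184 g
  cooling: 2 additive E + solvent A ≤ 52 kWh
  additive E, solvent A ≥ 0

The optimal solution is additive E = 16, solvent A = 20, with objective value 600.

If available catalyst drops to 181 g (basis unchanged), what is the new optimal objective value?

597

At the optimum: reactor time uses 88 of 103 (slack = 15); feedstock uses 132 of 156 (slack = 24); catalyst uses 184 of 184 (binding); cooling uses 52 of 52 (binding).
Since reactor time, feedstock are not tight, their duals are 0.
Dual feasibility on the basic columns requires 4·y_catalyst + 2·y_cooling = 20, 6·y_catalyst + 1·y_cooling = 14.
This yields shadow prices y_catalyst = 1, y_cooling = 8.
Δz = y_catalyst·Δb = 1 × (-3) = -3, so new z* = 600 − 3 = 597.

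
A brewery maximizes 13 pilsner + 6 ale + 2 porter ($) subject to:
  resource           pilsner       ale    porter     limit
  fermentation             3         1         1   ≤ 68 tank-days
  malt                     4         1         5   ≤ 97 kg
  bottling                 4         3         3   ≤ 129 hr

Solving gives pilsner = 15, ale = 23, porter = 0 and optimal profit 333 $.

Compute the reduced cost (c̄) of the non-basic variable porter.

-4

At the optimum: fermentation uses 68 of 68 (binding); malt uses 83 of 97 (slack = 14); bottling uses 129 of 129 (binding).
By complementary slackness, y = 0 for the non-binding constraint.
From A_Bᵀ y = c: 3·y_fermentation + 4·y_bottling = 13; 1·y_fermentation + 3·y_bottling = 6.
→ y_fermentation = 3 and y_bottling = 1.
Reduced cost of porter: c₃ − yᵀa₃ = 2 − (3·1 + 1·3) = 2 − 6 = -4.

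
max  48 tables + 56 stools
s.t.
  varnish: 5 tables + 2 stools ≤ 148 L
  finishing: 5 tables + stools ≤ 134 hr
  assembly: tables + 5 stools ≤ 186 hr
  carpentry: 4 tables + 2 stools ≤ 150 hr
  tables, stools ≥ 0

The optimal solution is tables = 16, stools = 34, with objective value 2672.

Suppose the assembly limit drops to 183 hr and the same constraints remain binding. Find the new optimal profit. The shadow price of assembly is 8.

Δb = -3, so new z* = 2672 + (8)·(-3) = 2672 − 24 = 2648.

2648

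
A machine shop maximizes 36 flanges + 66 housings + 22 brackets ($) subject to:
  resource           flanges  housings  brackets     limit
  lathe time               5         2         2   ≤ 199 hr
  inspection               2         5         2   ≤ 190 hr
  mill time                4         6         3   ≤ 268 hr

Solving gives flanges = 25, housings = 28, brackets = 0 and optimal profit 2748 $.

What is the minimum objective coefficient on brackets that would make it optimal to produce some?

30

Check each constraint at x*: lathe time 181/199 (slack 18); inspection 190/190 (tight); mill time 268/268 (tight).
By complementary slackness, y = 0 for the non-binding constraint.
Dual feasibility on the basic columns requires 2·y_inspection + 4·y_mill time = 36, 5·y_inspection + 6·y_mill time = 66.
Solving: y_inspection = 6, y_mill time = 6.
brackets enters the basis when its profit ≥ yᵀa₃ = 6·2 + 6·3 = 30.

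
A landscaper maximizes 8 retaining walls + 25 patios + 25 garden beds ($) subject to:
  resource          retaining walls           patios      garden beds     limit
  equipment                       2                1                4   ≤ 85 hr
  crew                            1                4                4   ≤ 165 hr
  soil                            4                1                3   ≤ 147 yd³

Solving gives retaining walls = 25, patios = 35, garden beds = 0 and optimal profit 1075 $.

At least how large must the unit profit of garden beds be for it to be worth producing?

Check each constraint at x*: equipment 85/85 (tight); crew 165/165 (tight); soil 135/147 (slack 12).
Slack constraints have shadow price 0 (complementary slackness).
From A_Bᵀ y = c: 2·y_equipment + 1·y_crew = 8; 1·y_equipment + 4·y_crew = 25.
→ y_equipment = 1 and y_crew = 6.
garden beds enters the basis when its profit ≥ yᵀa₃ = 1·4 + 6·4 = 28.

28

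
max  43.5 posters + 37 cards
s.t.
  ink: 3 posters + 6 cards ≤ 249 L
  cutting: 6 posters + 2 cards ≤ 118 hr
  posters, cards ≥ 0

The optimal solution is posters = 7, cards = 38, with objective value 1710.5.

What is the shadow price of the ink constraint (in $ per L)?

4.5

Check each constraint at x*: ink 249/249 (tight); cutting 118/118 (tight).
Dual feasibility on the basic columns requires 3·y_ink + 6·y_cutting = 43.5, 6·y_ink + 2·y_cutting = 37.
→ y_ink = 4.5 and y_cutting = 5.
Shadow price of ink = 4.5.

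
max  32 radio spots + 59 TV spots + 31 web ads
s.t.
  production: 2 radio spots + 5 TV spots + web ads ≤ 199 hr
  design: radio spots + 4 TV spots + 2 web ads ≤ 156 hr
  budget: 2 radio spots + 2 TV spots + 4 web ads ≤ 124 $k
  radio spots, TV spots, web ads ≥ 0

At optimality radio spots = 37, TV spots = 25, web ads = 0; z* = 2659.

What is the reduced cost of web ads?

-6

At the optimum: production uses 199 of 199 (binding); design uses 137 of 156 (slack = 19); budget uses 124 of 124 (binding).
Slack constraints have shadow price 0 (complementary slackness).
Dual feasibility on the basic columns requires 2·y_production + 2·y_budget = 32, 5·y_production + 2·y_budget = 59.
This yields shadow prices y_production = 9, y_budget = 7.
Reduced cost of web ads: c₃ − yᵀa₃ = 31 − (9·1 + 7·4) = 31 − 37 = -6.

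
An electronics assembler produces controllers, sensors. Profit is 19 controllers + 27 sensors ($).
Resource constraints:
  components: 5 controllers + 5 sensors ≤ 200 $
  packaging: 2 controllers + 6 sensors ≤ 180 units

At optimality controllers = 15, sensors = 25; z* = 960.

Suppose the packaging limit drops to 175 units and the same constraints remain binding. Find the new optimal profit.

950

Check each constraint at x*: components 200/200 (tight); packaging 180/180 (tight).
The binding rows give the dual system: 5·y_components + 2·y_packaging = 19 and 5·y_components + 6·y_packaging = 27.
This yields shadow prices y_components = 3, y_packaging = 2.
Δz = y_packaging·Δb = 2 × (-5) = -10, so new z* = 960 − 10 = 950.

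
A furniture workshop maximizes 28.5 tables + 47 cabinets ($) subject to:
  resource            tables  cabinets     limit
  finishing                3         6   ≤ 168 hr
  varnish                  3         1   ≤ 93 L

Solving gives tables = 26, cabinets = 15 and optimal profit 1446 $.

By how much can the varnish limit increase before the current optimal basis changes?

Binding constraints: finishing, varnish. The basis is B = [[3,6],[3,1]] with det -15.
Per unit increase in varnish, x* moves by d = (0.4, -0.2).
The basis stays optimal until cabinets reaches 0; allowable increase = 75 L.

75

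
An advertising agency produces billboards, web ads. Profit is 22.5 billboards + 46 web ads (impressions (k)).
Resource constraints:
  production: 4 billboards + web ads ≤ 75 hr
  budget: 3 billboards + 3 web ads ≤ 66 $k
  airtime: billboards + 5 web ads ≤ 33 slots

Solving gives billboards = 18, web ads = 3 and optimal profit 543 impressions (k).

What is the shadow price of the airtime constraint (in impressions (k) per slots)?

8.5

Binding: production and airtime. Non-binding: budget (3 unused).
Since budget is not tight, its dual is 0.
The binding rows give the dual system: 4·y_production + 1·y_airtime = 22.5 and 1·y_production + 5·y_airtime = 46.
→ y_production = 3.5 and y_airtime = 8.5.
Shadow price of airtime = 8.5.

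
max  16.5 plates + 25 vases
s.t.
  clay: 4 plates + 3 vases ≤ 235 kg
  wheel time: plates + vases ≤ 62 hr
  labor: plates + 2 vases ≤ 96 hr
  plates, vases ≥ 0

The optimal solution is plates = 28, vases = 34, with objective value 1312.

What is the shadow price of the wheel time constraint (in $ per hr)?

At the optimum: clay uses 214 of 235 (slack = 21); wheel time uses 62 of 62 (binding); labor uses 96 of 96 (binding).
Slack constraints have shadow price 0 (complementary slackness).
From A_Bᵀ y = c: 1·y_wheel time + 1·y_labor = 16.5; 1·y_wheel time + 2·y_labor = 25.
→ y_wheel time = 8 and y_labor = 8.5.
Shadow price of wheel time = 8.

8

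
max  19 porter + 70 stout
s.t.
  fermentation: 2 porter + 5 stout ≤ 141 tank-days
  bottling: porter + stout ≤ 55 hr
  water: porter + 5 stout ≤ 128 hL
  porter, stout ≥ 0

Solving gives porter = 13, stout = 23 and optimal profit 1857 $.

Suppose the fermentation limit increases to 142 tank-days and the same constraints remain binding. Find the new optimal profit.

Binding: fermentation and water. Non-binding: bottling (19 unused).
Slack constraints have shadow price 0 (complementary slackness).
The binding rows give the dual system: 2·y_fermentation + 1·y_water = 19 and 5·y_fermentation + 5·y_water = 70.
Solving: y_fermentation = 5, y_water = 9.
Δz = y_fermentation·Δb = 5 × (1) = 5, so new z* = 1857 + 5 = 1862.

1862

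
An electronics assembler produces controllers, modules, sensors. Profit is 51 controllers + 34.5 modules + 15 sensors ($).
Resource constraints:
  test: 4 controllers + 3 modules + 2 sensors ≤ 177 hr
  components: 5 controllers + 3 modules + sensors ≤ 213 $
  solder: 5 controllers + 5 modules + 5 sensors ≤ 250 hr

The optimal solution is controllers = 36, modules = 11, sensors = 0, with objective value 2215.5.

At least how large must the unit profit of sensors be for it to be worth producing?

18

At the optimum: test uses 177 of 177 (binding); components uses 213 of 213 (binding); solder uses 235 of 250 (slack = 15).
Since solder is not tight, its dual is 0.
The binding rows give the dual system: 4·y_test + 5·y_components = 51 and 3·y_test + 3·y_components = 34.5.
Solving: y_test = 6.5, y_components = 5.
sensors enters the basis when its profit ≥ yᵀa₃ = 6.5·2 + 5·1 = 18.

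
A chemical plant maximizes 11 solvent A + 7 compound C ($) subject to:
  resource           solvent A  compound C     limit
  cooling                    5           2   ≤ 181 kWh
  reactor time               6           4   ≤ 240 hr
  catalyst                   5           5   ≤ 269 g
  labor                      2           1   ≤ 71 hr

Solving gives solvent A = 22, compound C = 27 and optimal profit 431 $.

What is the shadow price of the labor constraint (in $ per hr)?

Binding: reactor time and labor. Non-binding: cooling (17 unused), catalyst (24 unused).
By complementary slackness, y = 0 for the non-binding constraints.
Dual feasibility on the basic columns requires 6·y_reactor time + 2·y_labor = 11, 4·y_reactor time + 1·y_labor = 7.
This yields shadow prices y_reactor time = 1.5, y_labor = 1.
Shadow price of labor = 1.

1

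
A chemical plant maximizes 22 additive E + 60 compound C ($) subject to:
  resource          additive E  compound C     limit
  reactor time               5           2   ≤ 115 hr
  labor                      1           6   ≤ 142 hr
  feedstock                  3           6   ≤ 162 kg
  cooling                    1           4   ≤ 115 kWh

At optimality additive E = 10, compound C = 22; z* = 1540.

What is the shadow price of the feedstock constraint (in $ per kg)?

6

Check each constraint at x*: reactor time 94/115 (slack 21); labor 142/142 (tight); feedstock 162/162 (tight); cooling 98/115 (slack 17).
By complementary slackness, y = 0 for the non-binding constraints.
Dual feasibility on the basic columns requires 1·y_labor + 3·y_feedstock = 22, 6·y_labor + 6·y_feedstock = 60.
This yields shadow prices y_labor = 4, y_feedstock = 6.
Shadow price of feedstock = 6.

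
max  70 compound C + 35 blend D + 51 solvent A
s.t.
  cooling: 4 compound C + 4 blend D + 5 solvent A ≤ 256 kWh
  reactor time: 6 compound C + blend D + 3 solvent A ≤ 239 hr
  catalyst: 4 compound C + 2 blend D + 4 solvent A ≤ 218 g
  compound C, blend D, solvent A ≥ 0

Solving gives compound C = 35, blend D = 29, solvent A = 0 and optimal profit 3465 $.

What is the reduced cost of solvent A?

-5

Binding: cooling and reactor time. Non-binding: catalyst (20 unused).
Slack constraints have shadow price 0 (complementary slackness).
Dual feasibility on the basic columns requires 4·y_cooling + 6·y_reactor time = 70, 4·y_cooling + 1·y_reactor time = 35.
This yields shadow prices y_cooling = 7, y_reactor time = 7.
Reduced cost of solvent A: c₃ − yᵀa₃ = 51 − (7·5 + 7·3) = 51 − 56 = -5.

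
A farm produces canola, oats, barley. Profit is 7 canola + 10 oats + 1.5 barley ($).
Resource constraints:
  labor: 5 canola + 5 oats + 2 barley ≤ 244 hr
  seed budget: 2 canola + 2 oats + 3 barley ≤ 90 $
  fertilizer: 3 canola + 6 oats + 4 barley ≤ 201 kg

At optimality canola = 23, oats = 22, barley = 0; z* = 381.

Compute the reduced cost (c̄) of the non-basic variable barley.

-8.5

Check each constraint at x*: labor 225/244 (slack 19); seed budget 90/90 (tight); fertilizer 201/201 (tight).
Since labor is not tight, its dual is 0.
The binding rows give the dual system: 2·y_seed budget + 3·y_fertilizer = 7 and 2·y_seed budget + 6·y_fertilizer = 10.
This yields shadow prices y_seed budget = 2, y_fertilizer = 1.
Reduced cost of barley: c₃ − yᵀa₃ = 1.5 − (2·3 + 1·4) = 1.5 − 10 = -8.5.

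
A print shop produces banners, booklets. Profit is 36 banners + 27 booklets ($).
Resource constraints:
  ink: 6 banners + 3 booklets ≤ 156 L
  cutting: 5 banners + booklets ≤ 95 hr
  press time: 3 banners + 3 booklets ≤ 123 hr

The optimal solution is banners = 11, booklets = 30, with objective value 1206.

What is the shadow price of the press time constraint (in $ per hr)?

At the optimum: ink uses 156 of 156 (binding); cutting uses 85 of 95 (slack = 10); press time uses 123 of 123 (binding).
By complementary slackness, y = 0 for the non-binding constraint.
From A_Bᵀ y = c: 6·y_ink + 3·y_press time = 36; 3·y_ink + 3·y_press time = 27.
→ y_ink = 3 and y_press time = 6.
Shadow price of press time = 6.

6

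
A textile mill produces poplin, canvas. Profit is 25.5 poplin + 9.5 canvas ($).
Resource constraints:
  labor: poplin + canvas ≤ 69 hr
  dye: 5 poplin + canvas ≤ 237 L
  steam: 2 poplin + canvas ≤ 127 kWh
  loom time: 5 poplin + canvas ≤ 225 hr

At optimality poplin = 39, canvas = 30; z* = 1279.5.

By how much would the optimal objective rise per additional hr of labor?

5.5

Binding: labor and loom time. Non-binding: dye (12 unused), steam (19 unused).
By complementary slackness, y = 0 for the non-binding constraints.
The binding rows give the dual system: 1·y_labor + 5·y_loom time = 25.5 and 1·y_labor + 1·y_loom time = 9.5.
→ y_labor = 5.5 and y_loom time = 4.
Shadow price of labor = 5.5.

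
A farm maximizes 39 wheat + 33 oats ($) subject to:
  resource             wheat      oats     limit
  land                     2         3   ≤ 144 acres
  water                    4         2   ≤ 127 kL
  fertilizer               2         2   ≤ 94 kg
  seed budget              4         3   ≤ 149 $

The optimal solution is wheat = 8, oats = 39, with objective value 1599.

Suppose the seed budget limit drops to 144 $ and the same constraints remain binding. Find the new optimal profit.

1569

Check each constraint at x*: land 133/144 (slack 11); water 110/127 (slack 17); fertilizer 94/94 (tight); seed budget 149/149 (tight).
By complementary slackness, y = 0 for the non-binding constraints.
From A_Bᵀ y = c: 2·y_fertilizer + 4·y_seed budget = 39; 2·y_fertilizer + 3·y_seed budget = 33.
Solving: y_fertilizer = 7.5, y_seed budget = 6.
Δz = y_seed budget·Δb = 6 × (-5) = -30, so new z* = 1599 − 30 = 1569.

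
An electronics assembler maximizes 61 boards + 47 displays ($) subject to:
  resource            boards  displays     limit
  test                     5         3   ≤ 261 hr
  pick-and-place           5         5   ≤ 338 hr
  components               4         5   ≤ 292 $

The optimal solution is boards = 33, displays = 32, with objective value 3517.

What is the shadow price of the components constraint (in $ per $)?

At the optimum: test uses 261 of 261 (binding); pick-and-place uses 325 of 338 (slack = 13); components uses 292 of 292 (binding).
Since pick-and-place is not tight, its dual is 0.
Dual feasibility on the basic columns requires 5·y_test + 4·y_components = 61, 3·y_test + 5·y_components = 47.
This yields shadow prices y_test = 9, y_components = 4.
Shadow price of components = 4.

4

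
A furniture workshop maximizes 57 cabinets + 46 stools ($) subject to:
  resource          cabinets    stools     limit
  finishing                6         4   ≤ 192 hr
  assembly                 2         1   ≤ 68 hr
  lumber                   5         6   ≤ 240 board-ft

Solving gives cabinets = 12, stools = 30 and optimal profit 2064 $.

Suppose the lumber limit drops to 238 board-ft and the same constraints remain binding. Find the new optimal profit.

At the optimum: finishing uses 192 of 192 (binding); assembly uses 54 of 68 (slack = 14); lumber uses 240 of 240 (binding).
By complementary slackness, y = 0 for the non-binding constraint.
The binding rows give the dual system: 6·y_finishing + 5·y_lumber = 57 and 4·y_finishing + 6·y_lumber = 46.
Solving: y_finishing = 7, y_lumber = 3.
Δz = y_lumber·Δb = 3 × (-2) = -6, so new z* = 2064 − 6 = 2058.

2058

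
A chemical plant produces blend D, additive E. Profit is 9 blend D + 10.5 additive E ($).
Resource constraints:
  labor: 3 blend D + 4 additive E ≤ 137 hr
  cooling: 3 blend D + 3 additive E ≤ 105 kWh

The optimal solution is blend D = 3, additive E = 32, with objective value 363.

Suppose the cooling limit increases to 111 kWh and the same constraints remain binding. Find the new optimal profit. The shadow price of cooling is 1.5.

372

Δb = 6, so new z* = 363 + (1.5)·(6) = 363 + 9 = 372.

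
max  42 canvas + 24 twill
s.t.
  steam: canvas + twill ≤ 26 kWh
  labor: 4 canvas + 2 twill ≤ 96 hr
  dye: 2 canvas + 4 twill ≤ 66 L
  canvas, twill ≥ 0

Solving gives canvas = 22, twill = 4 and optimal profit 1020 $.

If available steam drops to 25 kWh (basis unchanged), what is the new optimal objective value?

1014

Binding: steam and labor. Non-binding: dye (6 unused).
Slack constraints have shadow price 0 (complementary slackness).
Dual feasibility on the basic columns requires 1·y_steam + 4·y_labor = 42, 1·y_steam + 2·y_labor = 24.
This yields shadow prices y_steam = 6, y_labor = 9.
Δz = y_steam·Δb = 6 × (-1) = -6, so new z* = 1020 − 6 = 1014.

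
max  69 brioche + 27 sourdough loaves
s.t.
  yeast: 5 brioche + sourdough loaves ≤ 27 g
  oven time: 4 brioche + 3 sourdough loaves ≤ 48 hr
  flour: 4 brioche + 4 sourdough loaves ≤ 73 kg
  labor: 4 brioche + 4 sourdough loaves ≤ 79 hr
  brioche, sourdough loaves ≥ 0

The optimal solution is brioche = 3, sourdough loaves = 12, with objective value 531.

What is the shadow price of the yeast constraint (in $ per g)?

9

Binding: yeast and oven time. Non-binding: flour (13 unused), labor (19 unused).
Since flour, labor are not tight, their duals are 0.
The binding rows give the dual system: 5·y_yeast + 4·y_oven time = 69 and 1·y_yeast + 3·y_oven time = 27.
→ y_yeast = 9 and y_oven time = 6.
Shadow price of yeast = 9.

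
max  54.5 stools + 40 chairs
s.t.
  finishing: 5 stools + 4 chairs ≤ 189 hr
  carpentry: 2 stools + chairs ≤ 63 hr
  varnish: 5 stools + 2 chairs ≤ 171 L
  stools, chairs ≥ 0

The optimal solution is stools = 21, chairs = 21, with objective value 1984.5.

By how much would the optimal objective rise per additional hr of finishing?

8.5

Check each constraint at x*: finishing 189/189 (tight); carpentry 63/63 (tight); varnish 147/171 (slack 24).
Slack constraints have shadow price 0 (complementary slackness).
Dual feasibility on the basic columns requires 5·y_finishing + 2·y_carpentry = 54.5, 4·y_finishing + 1·y_carpentry = 40.
Solving: y_finishing = 8.5, y_carpentry = 6.
Shadow price of finishing = 8.5.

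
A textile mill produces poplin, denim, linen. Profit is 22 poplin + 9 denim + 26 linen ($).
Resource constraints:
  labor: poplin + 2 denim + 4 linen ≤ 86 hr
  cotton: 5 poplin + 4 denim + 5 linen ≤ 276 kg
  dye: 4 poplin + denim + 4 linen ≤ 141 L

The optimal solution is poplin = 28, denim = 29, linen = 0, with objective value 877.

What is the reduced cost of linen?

At the optimum: labor uses 86 of 86 (binding); cotton uses 256 of 276 (slack = 20); dye uses 141 of 141 (binding).
By complementary slackness, y = 0 for the non-binding constraint.
The binding rows give the dual system: 1·y_labor + 4·y_dye = 22 and 2·y_labor + 1·y_dye = 9.
This yields shadow prices y_labor = 2, y_dye = 5.
Reduced cost of linen: c₃ − yᵀa₃ = 26 − (2·4 + 5·4) = 26 − 28 = -2.

-2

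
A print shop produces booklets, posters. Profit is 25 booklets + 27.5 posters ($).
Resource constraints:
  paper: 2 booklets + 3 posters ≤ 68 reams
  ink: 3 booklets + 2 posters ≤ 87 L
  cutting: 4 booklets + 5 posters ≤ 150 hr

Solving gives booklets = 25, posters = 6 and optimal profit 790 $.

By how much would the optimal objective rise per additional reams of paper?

6.5

At the optimum: paper uses 68 of 68 (binding); ink uses 87 of 87 (binding); cutting uses 130 of 150 (slack = 20).
Since cutting is not tight, its dual is 0.
The binding rows give the dual system: 2·y_paper + 3·y_ink = 25 and 3·y_paper + 2·y_ink = 27.5.
→ y_paper = 6.5 and y_ink = 4.
Shadow price of paper = 6.5.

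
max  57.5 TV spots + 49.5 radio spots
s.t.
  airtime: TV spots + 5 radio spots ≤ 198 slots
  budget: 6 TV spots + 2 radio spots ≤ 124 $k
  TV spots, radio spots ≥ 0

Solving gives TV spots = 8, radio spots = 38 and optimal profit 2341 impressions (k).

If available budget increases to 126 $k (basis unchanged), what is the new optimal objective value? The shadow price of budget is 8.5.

Δb = 2, so new z* = 2341 + (8.5)·(2) = 2341 + 17 = 2358.

2358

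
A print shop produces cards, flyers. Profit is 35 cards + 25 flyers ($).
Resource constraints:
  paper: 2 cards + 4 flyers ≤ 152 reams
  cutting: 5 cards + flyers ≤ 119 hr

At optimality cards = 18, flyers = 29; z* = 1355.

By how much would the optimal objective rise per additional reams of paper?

5

At the optimum: paper uses 152 of 152 (binding); cutting uses 119 of 119 (binding).
From A_Bᵀ y = c: 2·y_paper + 5·y_cutting = 35; 4·y_paper + 1·y_cutting = 25.
→ y_paper = 5 and y_cutting = 5.
Shadow price of paper = 5.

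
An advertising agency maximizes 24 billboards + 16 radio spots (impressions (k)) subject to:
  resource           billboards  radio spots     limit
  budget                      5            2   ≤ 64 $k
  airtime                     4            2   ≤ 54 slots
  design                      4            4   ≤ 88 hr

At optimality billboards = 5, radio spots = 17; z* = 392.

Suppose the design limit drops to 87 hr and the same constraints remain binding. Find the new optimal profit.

390

Binding: airtime and design. Non-binding: budget (5 unused).
Since budget is not tight, its dual is 0.
The binding rows give the dual system: 4·y_airtime + 4·y_design = 24 and 2·y_airtime + 4·y_design = 16.
Solving: y_airtime = 4, y_design = 2.
Δz = y_design·Δb = 2 × (-1) = -2, so new z* = 392 − 2 = 390.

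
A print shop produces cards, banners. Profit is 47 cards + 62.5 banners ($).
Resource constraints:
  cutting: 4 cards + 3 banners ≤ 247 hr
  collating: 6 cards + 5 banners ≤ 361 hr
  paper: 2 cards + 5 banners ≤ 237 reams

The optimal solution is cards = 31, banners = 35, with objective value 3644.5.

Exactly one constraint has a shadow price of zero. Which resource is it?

cutting: 229/247 (slack 18)
collating: 361/361 (binding)
paper: 237/237 (binding)
By complementary slackness, a constraint with positive slack has shadow price 0 → cutting.

cutting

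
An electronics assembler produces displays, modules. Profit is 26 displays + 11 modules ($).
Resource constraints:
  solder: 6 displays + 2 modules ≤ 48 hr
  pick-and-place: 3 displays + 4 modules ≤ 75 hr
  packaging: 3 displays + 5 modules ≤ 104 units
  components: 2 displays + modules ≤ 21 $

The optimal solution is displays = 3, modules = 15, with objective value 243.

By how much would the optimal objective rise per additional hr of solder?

2

Binding: solder and components. Non-binding: pick-and-place (6 unused), packaging (20 unused).
By complementary slackness, y = 0 for the non-binding constraints.
Dual feasibility on the basic columns requires 6·y_solder + 2·y_components = 26, 2·y_solder + 1·y_components = 11.
This yields shadow prices y_solder = 2, y_components = 7.
Shadow price of solder = 2.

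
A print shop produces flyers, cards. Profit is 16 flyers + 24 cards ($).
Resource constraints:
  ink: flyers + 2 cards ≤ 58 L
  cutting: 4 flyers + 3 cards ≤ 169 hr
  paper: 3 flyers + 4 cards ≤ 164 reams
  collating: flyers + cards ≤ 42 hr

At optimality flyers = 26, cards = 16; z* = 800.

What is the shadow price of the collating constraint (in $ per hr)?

At the optimum: ink uses 58 of 58 (binding); cutting uses 152 of 169 (slack = 17); paper uses 142 of 164 (slack = 22); collating uses 42 of 42 (binding).
By complementary slackness, y = 0 for the non-binding constraints.
The binding rows give the dual system: 1·y_ink + 1·y_collating = 16 and 2·y_ink + 1·y_collating = 24.
Solving: y_ink = 8, y_collating = 8.
Shadow price of collating = 8.

8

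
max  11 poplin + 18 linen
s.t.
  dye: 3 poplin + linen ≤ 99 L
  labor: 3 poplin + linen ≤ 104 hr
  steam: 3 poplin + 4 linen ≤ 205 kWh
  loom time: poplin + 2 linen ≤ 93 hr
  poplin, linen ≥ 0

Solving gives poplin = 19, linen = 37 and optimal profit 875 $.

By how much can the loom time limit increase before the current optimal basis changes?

9.5

Binding constraints: steam, loom time. The basis is B = [[3,4],[1,2]] with det 2.
Per unit increase in loom time, x* moves by d = (-2, 1.5).
The basis stays optimal until poplin reaches 0; allowable increase = 9.5 hr.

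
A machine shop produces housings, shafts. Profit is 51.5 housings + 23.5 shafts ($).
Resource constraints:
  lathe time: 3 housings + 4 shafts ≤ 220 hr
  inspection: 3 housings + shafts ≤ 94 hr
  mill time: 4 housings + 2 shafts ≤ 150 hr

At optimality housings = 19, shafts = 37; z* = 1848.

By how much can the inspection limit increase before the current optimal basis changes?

Binding constraints: inspection, mill time. The basis is B = [[3,1],[4,2]] with det 2.
Per unit increase in inspection, x* moves by d = (1, -2).
The basis stays optimal until shafts reaches 0; allowable increase = 18.5 hr.

18.5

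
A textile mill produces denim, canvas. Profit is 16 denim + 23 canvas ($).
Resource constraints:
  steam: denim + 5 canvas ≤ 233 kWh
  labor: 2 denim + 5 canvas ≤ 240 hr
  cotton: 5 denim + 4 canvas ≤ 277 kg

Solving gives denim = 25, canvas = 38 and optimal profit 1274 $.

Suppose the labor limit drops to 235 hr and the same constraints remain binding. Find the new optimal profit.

1259

At the optimum: steam uses 215 of 233 (slack = 18); labor uses 240 of 240 (binding); cotton uses 277 of 277 (binding).
By complementary slackness, y = 0 for the non-binding constraint.
Dual feasibility on the basic columns requires 2·y_labor + 5·y_cotton = 16, 5·y_labor + 4·y_cotton = 23.
Solving: y_labor = 3, y_cotton = 2.
Δz = y_labor·Δb = 3 × (-5) = -15, so new z* = 1274 − 15 = 1259.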